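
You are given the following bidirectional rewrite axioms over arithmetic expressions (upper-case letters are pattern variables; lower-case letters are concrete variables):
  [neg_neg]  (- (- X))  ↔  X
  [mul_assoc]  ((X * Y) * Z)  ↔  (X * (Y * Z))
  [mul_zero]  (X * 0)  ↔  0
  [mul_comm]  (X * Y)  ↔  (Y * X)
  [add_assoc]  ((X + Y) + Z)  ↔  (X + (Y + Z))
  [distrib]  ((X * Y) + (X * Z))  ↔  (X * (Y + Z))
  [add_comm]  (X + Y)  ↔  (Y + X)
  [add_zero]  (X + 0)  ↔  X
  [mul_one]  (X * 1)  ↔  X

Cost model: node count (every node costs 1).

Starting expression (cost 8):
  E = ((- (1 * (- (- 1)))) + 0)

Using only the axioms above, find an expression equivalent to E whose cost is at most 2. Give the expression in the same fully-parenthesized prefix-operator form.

(- 1)   [cost 2]

step 1: neg_neg (→) rewrites (- (- 1)) into 1, now ((- (1 * 1)) + 0)
step 2: add_zero (→) rewrites ((- (1 * 1)) + 0) into (- (1 * 1))
step 3: mul_one (→) rewrites (1 * 1) into 1, reaching cost 2 (bound 2)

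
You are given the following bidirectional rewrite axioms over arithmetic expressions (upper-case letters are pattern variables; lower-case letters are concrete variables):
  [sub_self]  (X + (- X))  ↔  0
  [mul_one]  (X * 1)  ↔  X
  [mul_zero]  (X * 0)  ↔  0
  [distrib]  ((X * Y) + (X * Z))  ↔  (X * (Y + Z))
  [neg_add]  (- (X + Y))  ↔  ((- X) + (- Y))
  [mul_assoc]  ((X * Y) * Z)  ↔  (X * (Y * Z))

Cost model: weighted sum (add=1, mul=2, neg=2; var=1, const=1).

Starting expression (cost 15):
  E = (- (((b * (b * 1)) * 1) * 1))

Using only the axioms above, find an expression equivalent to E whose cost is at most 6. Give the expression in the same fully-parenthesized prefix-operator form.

1. [mul_one →] (((b * (b * 1)) * 1) * 1)  →  ((b * (b * 1)) * 1);  E = (- ((b * (b * 1)) * 1))
2. [mul_one →] (b * 1)  →  b;  E = (- ((b * b) * 1))
3. [mul_one →] ((b * b) * 1)  →  (b * b);  cost 6 ≤ 6, done

(- (b * b))   [cost 6]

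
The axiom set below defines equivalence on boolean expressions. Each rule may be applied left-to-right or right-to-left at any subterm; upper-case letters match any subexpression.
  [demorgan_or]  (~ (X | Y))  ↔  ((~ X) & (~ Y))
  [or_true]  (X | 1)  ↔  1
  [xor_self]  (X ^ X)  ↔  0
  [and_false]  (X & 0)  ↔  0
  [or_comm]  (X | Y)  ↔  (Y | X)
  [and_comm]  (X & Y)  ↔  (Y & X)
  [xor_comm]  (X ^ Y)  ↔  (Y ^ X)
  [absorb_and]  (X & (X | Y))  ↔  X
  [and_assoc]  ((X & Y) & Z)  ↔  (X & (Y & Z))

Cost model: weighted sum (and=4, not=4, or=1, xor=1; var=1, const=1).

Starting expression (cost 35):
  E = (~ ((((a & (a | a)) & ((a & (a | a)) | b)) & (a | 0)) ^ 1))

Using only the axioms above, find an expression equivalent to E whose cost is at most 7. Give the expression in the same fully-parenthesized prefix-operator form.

1. [absorb_and →] ((a & (a | a)) & ((a & (a | a)) | b))  →  (a & (a | a));  E = (~ (((a & (a | a)) & (a | 0)) ^ 1))
2. [absorb_and →] (a & (a | a))  →  a;  E = (~ ((a & (a | 0)) ^ 1))
3. [absorb_and →] (a & (a | 0))  →  a;  cost 7 ≤ 7, done

(~ (a ^ 1))   [cost 7]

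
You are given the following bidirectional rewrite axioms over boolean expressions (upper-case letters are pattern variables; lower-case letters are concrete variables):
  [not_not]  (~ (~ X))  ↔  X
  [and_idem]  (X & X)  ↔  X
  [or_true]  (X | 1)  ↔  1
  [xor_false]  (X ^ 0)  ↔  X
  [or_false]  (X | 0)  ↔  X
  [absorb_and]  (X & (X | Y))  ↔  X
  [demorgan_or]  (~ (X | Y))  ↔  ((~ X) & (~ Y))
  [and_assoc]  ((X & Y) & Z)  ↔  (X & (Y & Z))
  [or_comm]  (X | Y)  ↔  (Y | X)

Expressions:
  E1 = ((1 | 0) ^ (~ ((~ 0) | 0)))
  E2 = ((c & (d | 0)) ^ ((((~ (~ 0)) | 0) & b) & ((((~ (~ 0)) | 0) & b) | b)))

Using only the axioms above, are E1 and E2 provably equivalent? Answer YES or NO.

NO

The axioms are sound identities: if E1 ↔* E2 then E1 and E2 evaluate identically under any assignment.
Under b=0, c=0, d=0: E1 evaluates to 1, E2 to 0. Distinct ⇒ no rewrite sequence connects them.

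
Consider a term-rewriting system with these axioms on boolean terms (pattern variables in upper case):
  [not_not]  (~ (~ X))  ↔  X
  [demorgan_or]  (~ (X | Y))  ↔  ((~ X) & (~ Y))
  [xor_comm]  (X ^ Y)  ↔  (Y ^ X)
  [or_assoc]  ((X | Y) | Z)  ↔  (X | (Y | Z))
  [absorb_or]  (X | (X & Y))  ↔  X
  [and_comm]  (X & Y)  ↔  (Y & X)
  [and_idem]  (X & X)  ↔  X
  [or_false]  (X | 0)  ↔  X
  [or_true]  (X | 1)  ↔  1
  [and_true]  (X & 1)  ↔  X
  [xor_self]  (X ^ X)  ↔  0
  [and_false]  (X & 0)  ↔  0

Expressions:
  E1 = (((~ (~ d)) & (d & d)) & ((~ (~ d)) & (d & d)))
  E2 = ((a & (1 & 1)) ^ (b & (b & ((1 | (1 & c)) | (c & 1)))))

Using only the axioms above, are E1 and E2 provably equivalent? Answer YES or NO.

Every axiom is a valid identity, so a rewrite proof would force E1 and E2 to agree under every assignment.
At a=0, b=0, c=0, d=1: E1 = 1 but E2 = 0; they differ, so no derivation exists.

NO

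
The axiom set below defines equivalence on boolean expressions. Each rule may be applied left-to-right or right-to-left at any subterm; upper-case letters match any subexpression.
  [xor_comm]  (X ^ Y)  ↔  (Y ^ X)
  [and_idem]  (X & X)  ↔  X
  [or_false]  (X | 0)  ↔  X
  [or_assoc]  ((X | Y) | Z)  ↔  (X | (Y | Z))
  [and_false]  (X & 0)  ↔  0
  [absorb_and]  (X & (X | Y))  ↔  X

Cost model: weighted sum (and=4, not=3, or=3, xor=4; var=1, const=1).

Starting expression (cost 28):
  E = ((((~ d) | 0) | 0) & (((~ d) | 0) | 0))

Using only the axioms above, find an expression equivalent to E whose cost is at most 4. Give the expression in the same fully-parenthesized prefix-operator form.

(~ d)   [cost 4]

step 1: or_false (→) rewrites (((~ d) | 0) | 0) into ((~ d) | 0), now (((~ d) | 0) & (((~ d) | 0) | 0))
step 2: absorb_and (→) rewrites (((~ d) | 0) & (((~ d) | 0) | 0)) into ((~ d) | 0)
step 3: or_false (→) rewrites ((~ d) | 0) into (~ d), reaching cost 4 (bound 4)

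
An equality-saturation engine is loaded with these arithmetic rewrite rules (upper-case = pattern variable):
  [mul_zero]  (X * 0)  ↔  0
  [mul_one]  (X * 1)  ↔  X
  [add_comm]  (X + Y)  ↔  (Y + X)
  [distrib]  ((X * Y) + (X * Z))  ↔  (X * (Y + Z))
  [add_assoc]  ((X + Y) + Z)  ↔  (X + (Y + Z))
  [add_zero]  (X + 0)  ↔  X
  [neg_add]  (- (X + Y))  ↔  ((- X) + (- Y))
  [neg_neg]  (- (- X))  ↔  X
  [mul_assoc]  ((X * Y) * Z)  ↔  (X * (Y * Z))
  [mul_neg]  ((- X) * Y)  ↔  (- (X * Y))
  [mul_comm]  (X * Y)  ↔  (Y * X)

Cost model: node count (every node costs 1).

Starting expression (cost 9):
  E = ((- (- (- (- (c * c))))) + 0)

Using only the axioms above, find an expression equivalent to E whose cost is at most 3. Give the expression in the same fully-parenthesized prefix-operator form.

(c * c)   [cost 3]

1. [neg_neg →] (- (- (- (c * c))))  →  (- (c * c));  E = ((- (- (c * c))) + 0)
2. [neg_neg →] (- (- (c * c)))  →  (c * c);  E = ((c * c) + 0)
3. [add_zero →] ((c * c) + 0)  →  (c * c);  cost 3 ≤ 3, done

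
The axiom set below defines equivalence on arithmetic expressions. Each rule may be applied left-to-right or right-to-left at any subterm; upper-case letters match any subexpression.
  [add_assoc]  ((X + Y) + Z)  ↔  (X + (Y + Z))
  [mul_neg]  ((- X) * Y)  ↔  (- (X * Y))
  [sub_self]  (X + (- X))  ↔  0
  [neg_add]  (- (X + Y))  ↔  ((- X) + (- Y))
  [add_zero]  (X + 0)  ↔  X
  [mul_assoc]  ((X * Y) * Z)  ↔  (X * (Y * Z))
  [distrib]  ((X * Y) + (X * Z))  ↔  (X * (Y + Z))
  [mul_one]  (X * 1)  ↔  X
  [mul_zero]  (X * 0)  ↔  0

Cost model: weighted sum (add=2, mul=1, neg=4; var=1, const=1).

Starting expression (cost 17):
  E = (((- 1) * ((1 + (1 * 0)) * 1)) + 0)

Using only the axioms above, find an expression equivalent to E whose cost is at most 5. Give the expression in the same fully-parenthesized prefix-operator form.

1. [add_zero →] (((- 1) * ((1 + (1 * 0)) * 1)) + 0)  →  ((- 1) * ((1 + (1 * 0)) * 1))
2. [mul_one →] ((1 + (1 * 0)) * 1)  →  (1 + (1 * 0));  E = ((- 1) * (1 + (1 * 0)))
3. [mul_zero →] (1 * 0)  →  0;  E = ((- 1) * (1 + 0))
4. [add_zero →] (1 + 0)  →  1;  E = ((- 1) * 1)
5. [mul_one →] ((- 1) * 1)  →  (- 1);  cost 5 ≤ 5, done

(- 1)   [cost 5]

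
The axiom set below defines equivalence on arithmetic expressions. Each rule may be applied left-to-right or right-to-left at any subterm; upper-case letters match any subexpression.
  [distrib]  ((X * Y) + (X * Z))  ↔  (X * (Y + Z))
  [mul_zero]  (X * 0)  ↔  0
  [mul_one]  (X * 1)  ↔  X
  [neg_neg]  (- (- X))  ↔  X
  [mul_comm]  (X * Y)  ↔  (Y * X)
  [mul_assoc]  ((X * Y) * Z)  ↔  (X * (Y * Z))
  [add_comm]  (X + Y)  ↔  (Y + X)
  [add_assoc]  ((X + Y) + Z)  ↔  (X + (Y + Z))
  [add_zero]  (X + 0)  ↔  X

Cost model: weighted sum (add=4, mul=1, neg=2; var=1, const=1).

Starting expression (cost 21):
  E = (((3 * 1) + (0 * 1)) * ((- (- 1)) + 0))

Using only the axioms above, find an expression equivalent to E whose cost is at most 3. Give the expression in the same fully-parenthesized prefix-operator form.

(3 * 1)   [cost 3]

step 1: add_zero (→) rewrites ((- (- 1)) + 0) into (- (- 1)), now (((3 * 1) + (0 * 1)) * (- (- 1)))
step 2: mul_one (→) rewrites (3 * 1) into 3, now ((3 + (0 * 1)) * (- (- 1)))
step 3: mul_one (→) rewrites (0 * 1) into 0, now ((3 + 0) * (- (- 1)))
step 4: add_zero (→) rewrites (3 + 0) into 3, now (3 * (- (- 1)))
step 5: neg_neg (→) rewrites (- (- 1)) into 1, reaching cost 3 (bound 3)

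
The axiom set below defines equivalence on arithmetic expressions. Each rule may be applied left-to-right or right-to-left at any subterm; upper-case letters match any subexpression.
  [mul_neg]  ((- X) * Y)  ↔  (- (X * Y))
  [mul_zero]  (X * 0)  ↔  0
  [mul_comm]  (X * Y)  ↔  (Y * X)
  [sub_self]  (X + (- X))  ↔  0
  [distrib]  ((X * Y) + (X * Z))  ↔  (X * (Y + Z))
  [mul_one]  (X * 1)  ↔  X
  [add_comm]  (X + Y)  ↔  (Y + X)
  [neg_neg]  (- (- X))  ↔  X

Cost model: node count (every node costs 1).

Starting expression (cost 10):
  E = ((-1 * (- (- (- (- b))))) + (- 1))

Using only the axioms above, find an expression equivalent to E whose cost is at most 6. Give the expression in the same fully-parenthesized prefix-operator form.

((-1 * b) + (- 1))   [cost 6]

1. [neg_neg →] (- (- b))  →  b;  E = ((-1 * (- (- b))) + (- 1))
2. [neg_neg →] (- (- b))  →  b;  cost 6 ≤ 6, done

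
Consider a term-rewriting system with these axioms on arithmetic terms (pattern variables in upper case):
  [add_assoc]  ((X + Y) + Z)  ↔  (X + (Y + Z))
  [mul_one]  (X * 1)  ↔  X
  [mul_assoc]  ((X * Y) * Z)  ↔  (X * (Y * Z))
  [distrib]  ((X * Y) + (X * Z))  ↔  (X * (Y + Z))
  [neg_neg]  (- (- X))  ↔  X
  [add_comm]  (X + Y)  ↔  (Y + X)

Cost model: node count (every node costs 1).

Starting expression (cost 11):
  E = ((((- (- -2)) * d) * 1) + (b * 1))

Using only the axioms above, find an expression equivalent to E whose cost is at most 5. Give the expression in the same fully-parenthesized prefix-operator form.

((-2 * d) + b)   [cost 5]

1. [neg_neg →] (- (- -2))  →  -2;  E = (((-2 * d) * 1) + (b * 1))
2. [mul_one →] (b * 1)  →  b;  E = (((-2 * d) * 1) + b)
3. [mul_one →] ((-2 * d) * 1)  →  (-2 * d);  cost 5 ≤ 5, done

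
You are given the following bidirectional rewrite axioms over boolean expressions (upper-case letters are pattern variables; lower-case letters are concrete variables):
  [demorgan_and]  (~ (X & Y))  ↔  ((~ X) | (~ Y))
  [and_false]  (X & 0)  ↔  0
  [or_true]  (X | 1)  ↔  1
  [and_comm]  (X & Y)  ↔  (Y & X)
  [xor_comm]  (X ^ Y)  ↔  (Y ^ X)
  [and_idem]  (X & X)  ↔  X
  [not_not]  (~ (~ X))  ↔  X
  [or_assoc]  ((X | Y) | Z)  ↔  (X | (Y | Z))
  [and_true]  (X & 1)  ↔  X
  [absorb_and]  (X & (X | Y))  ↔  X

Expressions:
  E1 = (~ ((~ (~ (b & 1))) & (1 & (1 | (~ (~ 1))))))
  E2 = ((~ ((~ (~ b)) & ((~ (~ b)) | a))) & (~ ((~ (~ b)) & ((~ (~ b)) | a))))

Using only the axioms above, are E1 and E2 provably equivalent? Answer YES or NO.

step 1: not_not (→) rewrites (~ (~ 1)) into 1, now (~ ((~ (~ (b & 1))) & (1 & (1 | 1))))
step 2: absorb_and (→) rewrites (1 & (1 | 1)) into 1, now (~ ((~ (~ (b & 1))) & 1))
step 3: and_true (→) rewrites ((~ (~ (b & 1))) & 1) into (~ (~ (b & 1))), now (~ (~ (~ (b & 1))))
step 4: not_not (→) rewrites (~ (~ (b & 1))) into (b & 1), now (~ (b & 1))
step 5: and_true (→) rewrites (b & 1) into b, now (~ b)
step 6: not_not (←) rewrites (~ b) into (~ (~ (~ b)))
step 7: absorb_and (←) rewrites (~ (~ b)) into ((~ (~ b)) & ((~ (~ b)) | a)), now (~ ((~ (~ b)) & ((~ (~ b)) | a)))
step 8: and_idem (←) rewrites (~ ((~ (~ b)) & ((~ (~ b)) | a))) into ((~ ((~ (~ b)) & ((~ (~ b)) | a))) & (~ ((~ (~ b)) & ((~ (~ b)) | a)))), which is E2

YES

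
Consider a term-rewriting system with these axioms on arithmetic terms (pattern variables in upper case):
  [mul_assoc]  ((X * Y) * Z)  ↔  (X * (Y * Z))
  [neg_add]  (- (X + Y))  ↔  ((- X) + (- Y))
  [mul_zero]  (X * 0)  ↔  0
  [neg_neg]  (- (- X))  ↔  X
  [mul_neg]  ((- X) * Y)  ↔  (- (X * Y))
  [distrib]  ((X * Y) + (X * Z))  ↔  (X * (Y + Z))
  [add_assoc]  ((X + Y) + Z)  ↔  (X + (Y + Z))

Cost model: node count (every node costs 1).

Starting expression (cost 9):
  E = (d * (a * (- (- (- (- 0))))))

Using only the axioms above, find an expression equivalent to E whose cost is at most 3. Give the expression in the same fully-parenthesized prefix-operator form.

(d * 0)   [cost 3]

step 1: neg_neg (→) rewrites (- (- (- 0))) into (- 0), now (d * (a * (- (- 0))))
step 2: neg_neg (→) rewrites (- (- 0)) into 0, now (d * (a * 0))
step 3: mul_zero (→) rewrites (a * 0) into 0, reaching cost 3 (bound 3)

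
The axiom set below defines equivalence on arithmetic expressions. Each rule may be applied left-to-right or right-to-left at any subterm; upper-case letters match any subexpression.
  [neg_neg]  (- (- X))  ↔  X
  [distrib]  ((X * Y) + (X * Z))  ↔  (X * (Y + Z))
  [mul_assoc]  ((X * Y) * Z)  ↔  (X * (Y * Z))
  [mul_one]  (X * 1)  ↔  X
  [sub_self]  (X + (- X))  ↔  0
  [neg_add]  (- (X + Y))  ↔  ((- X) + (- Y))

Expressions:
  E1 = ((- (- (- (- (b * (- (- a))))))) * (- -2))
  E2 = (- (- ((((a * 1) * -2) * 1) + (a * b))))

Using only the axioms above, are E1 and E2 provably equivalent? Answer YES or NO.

Every axiom is a valid identity, so a rewrite proof would force E1 and E2 to agree under every assignment.
At a=1, b=0: E1 = 0 but E2 = -2; they differ, so no derivation exists.

NO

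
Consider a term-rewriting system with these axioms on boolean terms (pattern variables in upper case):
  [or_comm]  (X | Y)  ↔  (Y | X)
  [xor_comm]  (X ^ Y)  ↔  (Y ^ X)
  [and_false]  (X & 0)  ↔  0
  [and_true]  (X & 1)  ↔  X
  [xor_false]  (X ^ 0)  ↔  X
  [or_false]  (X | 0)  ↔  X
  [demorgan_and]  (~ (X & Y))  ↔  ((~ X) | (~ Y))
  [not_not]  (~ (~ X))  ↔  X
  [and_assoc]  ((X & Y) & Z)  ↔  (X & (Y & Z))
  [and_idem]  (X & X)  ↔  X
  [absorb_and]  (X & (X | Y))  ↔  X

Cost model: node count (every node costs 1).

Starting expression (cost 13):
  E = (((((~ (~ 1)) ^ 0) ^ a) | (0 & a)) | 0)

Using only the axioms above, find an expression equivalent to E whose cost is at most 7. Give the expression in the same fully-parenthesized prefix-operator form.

1. [not_not →] (~ (~ 1))  →  1;  E = ((((1 ^ 0) ^ a) | (0 & a)) | 0)
2. [xor_false →] (1 ^ 0)  →  1;  E = (((1 ^ a) | (0 & a)) | 0)
3. [or_false →] (((1 ^ a) | (0 & a)) | 0)  →  ((1 ^ a) | (0 & a));  cost 7 ≤ 7, done

((1 ^ a) | (0 & a))   [cost 7]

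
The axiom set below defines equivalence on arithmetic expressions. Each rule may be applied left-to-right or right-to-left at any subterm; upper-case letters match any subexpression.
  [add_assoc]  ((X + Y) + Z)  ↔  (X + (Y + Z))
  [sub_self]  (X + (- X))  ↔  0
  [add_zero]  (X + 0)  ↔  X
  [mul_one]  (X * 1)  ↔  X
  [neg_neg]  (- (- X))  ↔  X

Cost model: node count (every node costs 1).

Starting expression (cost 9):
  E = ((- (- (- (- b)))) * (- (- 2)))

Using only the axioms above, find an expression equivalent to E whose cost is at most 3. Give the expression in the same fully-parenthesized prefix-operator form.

1. [neg_neg →] (- (- 2))  →  2;  E = ((- (- (- (- b)))) * 2)
2. [neg_neg →] (- (- b))  →  b;  E = ((- (- b)) * 2)
3. [neg_neg →] (- (- b))  →  b;  cost 3 ≤ 3, done

(b * 2)   [cost 3]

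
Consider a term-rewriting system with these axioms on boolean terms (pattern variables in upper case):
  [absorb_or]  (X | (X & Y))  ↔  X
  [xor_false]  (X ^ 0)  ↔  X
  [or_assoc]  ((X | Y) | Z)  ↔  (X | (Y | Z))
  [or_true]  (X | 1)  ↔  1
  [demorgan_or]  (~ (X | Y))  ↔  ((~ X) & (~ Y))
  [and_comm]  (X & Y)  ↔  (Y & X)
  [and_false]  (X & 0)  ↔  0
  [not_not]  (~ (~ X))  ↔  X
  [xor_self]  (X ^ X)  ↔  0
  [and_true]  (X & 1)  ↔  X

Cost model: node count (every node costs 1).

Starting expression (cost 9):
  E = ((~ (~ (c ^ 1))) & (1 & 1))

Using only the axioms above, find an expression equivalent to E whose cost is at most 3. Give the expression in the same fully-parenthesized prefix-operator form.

step 1: and_true (→) rewrites (1 & 1) into 1, now ((~ (~ (c ^ 1))) & 1)
step 2: not_not (→) rewrites (~ (~ (c ^ 1))) into (c ^ 1), now ((c ^ 1) & 1)
step 3: and_true (→) rewrites ((c ^ 1) & 1) into (c ^ 1), reaching cost 3 (bound 3)

(c ^ 1)   [cost 3]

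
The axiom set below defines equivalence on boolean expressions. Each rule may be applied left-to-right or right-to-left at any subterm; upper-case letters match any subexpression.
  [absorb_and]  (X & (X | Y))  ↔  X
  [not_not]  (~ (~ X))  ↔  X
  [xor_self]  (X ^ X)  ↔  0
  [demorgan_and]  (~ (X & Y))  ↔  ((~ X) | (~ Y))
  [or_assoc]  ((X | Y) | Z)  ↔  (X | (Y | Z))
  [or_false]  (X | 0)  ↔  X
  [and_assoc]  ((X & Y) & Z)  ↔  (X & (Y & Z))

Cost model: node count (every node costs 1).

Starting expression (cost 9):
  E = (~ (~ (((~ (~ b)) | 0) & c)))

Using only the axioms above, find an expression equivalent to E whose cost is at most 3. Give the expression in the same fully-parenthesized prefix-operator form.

step 1: or_false (→) rewrites ((~ (~ b)) | 0) into (~ (~ b)), now (~ (~ ((~ (~ b)) & c)))
step 2: not_not (→) rewrites (~ (~ b)) into b, now (~ (~ (b & c)))
step 3: not_not (→) rewrites (~ (~ (b & c))) into (b & c), reaching cost 3 (bound 3)

(b & c)   [cost 3]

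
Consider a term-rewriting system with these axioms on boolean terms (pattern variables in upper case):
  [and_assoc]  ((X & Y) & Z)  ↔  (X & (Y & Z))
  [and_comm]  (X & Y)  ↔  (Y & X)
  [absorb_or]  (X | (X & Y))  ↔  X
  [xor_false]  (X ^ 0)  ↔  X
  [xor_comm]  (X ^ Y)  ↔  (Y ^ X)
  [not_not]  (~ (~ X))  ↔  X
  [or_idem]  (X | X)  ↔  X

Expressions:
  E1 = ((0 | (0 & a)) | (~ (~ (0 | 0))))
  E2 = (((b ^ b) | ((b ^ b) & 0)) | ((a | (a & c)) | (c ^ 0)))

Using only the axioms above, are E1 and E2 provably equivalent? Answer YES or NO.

The axioms are sound identities: if E1 ↔* E2 then E1 and E2 evaluate identically under any assignment.
Under a=0, b=0, c=1: E1 evaluates to 0, E2 to 1. Distinct ⇒ no rewrite sequence connects them.

NO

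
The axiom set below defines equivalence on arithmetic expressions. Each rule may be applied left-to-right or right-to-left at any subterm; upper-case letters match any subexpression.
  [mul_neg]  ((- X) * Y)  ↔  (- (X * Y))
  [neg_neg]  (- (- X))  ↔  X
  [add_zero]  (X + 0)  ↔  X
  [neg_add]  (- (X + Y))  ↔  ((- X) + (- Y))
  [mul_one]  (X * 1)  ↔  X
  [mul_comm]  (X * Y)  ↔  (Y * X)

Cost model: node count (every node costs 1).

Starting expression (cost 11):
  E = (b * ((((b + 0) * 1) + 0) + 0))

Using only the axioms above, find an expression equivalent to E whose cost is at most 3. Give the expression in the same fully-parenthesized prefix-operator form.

(b * b)   [cost 3]

1. [add_zero →] (((b + 0) * 1) + 0)  →  ((b + 0) * 1);  E = (b * (((b + 0) * 1) + 0))
2. [mul_one →] ((b + 0) * 1)  →  (b + 0);  E = (b * ((b + 0) + 0))
3. [add_zero →] (b + 0)  →  b;  E = (b * (b + 0))
4. [add_zero →] (b + 0)  →  b;  cost 3 ≤ 3, done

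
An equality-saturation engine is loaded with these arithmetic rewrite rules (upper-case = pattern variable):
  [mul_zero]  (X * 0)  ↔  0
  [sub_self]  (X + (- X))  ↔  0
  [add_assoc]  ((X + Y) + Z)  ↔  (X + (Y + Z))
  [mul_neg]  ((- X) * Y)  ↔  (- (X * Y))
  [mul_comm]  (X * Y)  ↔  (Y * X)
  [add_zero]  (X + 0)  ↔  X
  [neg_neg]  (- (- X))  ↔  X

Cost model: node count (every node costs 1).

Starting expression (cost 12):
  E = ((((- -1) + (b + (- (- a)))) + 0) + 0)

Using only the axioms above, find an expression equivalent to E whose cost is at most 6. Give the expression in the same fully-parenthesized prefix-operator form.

(1) ((((- -1) + (b + (- (- a)))) + 0) + 0)  =[add_zero →]=  (((- -1) + (b + (- (- a)))) + 0)
(2) (((- -1) + (b + (- (- a)))) + 0)  =[add_zero →]=  ((- -1) + (b + (- (- a))))
(3) (- (- a))  =[neg_neg →]=  a    ⊢ cost 6, within 6

((- -1) + (b + a))   [cost 6]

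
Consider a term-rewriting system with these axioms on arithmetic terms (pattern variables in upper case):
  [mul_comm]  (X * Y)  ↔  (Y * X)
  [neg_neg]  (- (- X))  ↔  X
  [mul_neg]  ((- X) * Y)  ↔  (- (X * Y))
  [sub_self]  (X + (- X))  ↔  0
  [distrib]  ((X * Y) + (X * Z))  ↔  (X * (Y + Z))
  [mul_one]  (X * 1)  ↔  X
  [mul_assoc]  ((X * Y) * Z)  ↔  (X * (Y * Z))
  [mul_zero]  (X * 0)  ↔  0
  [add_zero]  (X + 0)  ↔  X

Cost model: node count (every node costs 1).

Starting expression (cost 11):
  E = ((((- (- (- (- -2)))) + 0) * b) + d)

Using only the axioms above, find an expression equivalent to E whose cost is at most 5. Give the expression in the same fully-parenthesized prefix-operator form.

(1) (- (- (- (- -2))))  =[neg_neg →]=  (- (- -2))    ⊢ ((((- (- -2)) + 0) * b) + d)
(2) (- (- -2))  =[neg_neg →]=  -2    ⊢ (((-2 + 0) * b) + d)
(3) (-2 + 0)  =[add_zero →]=  -2    ⊢ cost 5, within 5

((-2 * b) + d)   [cost 5]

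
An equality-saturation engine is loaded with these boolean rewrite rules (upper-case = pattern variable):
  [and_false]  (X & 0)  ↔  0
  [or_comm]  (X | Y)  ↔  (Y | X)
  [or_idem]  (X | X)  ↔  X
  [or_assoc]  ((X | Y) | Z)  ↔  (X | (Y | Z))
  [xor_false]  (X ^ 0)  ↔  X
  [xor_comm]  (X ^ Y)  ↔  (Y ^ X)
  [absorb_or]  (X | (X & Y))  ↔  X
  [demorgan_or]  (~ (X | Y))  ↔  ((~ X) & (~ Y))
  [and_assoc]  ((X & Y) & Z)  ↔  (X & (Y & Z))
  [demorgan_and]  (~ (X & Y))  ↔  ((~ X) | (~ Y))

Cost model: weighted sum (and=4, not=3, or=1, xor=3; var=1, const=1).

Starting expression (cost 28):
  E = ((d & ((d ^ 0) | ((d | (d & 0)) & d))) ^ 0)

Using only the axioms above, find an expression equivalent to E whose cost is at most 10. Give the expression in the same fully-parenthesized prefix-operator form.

((d & d) ^ 0)   [cost 10]

step 1: xor_false (→) rewrites (d ^ 0) into d, now ((d & (d | ((d | (d & 0)) & d))) ^ 0)
step 2: absorb_or (→) rewrites (d | (d & 0)) into d, now ((d & (d | (d & d))) ^ 0)
step 3: absorb_or (→) rewrites (d | (d & d)) into d, reaching cost 10 (bound 10)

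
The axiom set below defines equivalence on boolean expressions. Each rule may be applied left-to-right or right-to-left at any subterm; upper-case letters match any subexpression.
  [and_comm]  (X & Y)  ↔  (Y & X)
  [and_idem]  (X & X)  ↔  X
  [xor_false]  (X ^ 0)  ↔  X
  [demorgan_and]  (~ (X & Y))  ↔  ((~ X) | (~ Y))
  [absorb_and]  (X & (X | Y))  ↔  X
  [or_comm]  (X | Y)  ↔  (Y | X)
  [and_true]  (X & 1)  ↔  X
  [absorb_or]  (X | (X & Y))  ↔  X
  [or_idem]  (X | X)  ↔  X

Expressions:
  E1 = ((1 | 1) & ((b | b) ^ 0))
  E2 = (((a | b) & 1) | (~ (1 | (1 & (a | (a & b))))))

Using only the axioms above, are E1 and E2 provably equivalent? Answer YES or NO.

The axioms are sound identities: if E1 ↔* E2 then E1 and E2 evaluate identically under any assignment.
Under a=1, b=0: E1 evaluates to 0, E2 to 1. Distinct ⇒ no rewrite sequence connects them.

NO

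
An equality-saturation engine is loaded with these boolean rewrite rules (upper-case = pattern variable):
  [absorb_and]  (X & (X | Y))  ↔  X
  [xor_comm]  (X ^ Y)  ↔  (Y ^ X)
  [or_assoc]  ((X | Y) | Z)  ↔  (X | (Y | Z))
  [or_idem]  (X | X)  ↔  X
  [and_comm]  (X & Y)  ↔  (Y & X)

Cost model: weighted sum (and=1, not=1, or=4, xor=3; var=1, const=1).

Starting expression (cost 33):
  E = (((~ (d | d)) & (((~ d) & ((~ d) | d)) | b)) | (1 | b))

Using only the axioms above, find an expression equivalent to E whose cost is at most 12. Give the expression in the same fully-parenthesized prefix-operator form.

((~ d) | (1 | b))   [cost 12]

1. [absorb_and →] ((~ d) & ((~ d) | d))  →  (~ d);  E = (((~ (d | d)) & ((~ d) | b)) | (1 | b))
2. [or_idem →] (d | d)  →  d;  E = (((~ d) & ((~ d) | b)) | (1 | b))
3. [absorb_and →] ((~ d) & ((~ d) | b))  →  (~ d);  cost 12 ≤ 12, done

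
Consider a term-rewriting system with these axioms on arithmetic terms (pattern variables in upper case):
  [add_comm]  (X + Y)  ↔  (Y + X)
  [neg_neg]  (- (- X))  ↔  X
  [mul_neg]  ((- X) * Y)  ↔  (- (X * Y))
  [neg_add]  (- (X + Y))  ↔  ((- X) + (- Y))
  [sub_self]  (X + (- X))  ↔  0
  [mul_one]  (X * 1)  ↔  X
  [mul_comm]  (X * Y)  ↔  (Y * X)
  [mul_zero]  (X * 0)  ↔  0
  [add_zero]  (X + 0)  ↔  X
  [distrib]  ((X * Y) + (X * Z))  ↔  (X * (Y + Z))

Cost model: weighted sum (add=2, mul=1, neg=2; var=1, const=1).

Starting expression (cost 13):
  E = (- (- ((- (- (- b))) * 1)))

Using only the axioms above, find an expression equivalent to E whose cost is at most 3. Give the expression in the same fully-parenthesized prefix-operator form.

(- b)   [cost 3]

1. [mul_one →] ((- (- (- b))) * 1)  →  (- (- (- b)));  E = (- (- (- (- (- b)))))
2. [neg_neg →] (- (- (- (- b))))  →  (- (- b));  E = (- (- (- b)))
3. [neg_neg →] (- (- (- b)))  →  (- b);  cost 3 ≤ 3, done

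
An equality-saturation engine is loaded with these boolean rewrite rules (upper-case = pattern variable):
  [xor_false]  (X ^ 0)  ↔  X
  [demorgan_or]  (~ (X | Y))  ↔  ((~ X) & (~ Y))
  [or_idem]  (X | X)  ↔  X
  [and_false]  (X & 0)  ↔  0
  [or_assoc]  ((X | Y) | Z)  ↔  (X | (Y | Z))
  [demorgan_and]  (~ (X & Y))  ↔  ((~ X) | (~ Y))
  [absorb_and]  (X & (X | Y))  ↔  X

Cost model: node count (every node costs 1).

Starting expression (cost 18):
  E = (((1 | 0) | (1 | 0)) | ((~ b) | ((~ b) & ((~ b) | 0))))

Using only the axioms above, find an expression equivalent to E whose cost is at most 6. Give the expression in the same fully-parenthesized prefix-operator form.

((1 | 0) | (~ b))   [cost 6]

step 1: absorb_and (→) rewrites ((~ b) & ((~ b) | 0)) into (~ b), now (((1 | 0) | (1 | 0)) | ((~ b) | (~ b)))
step 2: or_idem (→) rewrites ((1 | 0) | (1 | 0)) into (1 | 0), now ((1 | 0) | ((~ b) | (~ b)))
step 3: or_idem (→) rewrites ((~ b) | (~ b)) into (~ b), reaching cost 6 (bound 6)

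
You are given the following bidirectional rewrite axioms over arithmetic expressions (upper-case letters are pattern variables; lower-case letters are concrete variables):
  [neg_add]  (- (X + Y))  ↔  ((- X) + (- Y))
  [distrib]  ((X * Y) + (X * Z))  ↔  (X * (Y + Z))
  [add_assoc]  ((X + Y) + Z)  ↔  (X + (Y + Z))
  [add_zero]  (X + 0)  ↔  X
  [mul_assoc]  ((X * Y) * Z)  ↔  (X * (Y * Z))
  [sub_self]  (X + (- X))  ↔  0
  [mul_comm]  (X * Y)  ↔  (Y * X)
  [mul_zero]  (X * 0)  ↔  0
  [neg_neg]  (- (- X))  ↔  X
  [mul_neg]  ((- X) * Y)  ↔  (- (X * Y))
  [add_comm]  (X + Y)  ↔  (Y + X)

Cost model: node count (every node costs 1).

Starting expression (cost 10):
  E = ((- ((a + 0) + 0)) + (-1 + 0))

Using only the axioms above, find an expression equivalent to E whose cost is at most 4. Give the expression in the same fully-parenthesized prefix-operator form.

step 1: add_zero (→) rewrites (a + 0) into a, now ((- (a + 0)) + (-1 + 0))
step 2: add_zero (→) rewrites (a + 0) into a, now ((- a) + (-1 + 0))
step 3: add_zero (→) rewrites (-1 + 0) into -1, reaching cost 4 (bound 4)

((- a) + -1)   [cost 4]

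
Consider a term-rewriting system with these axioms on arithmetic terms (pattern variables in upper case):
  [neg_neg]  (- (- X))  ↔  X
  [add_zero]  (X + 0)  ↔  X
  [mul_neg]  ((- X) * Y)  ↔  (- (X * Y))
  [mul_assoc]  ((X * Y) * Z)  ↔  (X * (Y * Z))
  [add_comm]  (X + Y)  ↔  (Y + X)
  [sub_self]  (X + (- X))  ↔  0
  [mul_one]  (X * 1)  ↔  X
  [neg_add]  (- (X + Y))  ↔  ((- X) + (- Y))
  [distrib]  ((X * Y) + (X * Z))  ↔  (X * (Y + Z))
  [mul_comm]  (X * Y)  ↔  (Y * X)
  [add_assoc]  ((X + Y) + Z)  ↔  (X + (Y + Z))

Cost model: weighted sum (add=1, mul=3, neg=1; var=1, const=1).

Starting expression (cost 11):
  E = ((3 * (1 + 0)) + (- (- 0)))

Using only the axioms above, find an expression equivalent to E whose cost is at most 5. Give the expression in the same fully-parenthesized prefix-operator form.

(3 * 1)   [cost 5]

step 1: add_zero (→) rewrites (1 + 0) into 1, now ((3 * 1) + (- (- 0)))
step 2: neg_neg (→) rewrites (- (- 0)) into 0, now ((3 * 1) + 0)
step 3: add_zero (→) rewrites ((3 * 1) + 0) into (3 * 1), reaching cost 5 (bound 5)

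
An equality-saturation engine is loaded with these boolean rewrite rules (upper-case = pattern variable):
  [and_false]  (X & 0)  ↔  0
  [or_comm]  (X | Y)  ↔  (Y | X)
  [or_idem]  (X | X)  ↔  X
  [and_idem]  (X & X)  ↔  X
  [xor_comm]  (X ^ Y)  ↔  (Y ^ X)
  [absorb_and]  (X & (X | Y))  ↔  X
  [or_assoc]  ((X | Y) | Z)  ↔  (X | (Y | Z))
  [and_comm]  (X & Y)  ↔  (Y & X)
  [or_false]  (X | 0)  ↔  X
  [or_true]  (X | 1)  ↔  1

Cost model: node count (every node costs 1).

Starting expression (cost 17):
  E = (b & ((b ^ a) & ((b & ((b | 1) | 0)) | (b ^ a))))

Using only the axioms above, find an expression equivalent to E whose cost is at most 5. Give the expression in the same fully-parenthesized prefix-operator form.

step 1: or_false (→) rewrites ((b | 1) | 0) into (b | 1), now (b & ((b ^ a) & ((b & (b | 1)) | (b ^ a))))
step 2: or_comm (→) rewrites ((b & (b | 1)) | (b ^ a)) into ((b ^ a) | (b & (b | 1))), now (b & ((b ^ a) & ((b ^ a) | (b & (b | 1)))))
step 3: absorb_and (→) rewrites (b & (b | 1)) into b, now (b & ((b ^ a) & ((b ^ a) | b)))
step 4: absorb_and (→) rewrites ((b ^ a) & ((b ^ a) | b)) into (b ^ a), reaching cost 5 (bound 5)

(b & (b ^ a))   [cost 5]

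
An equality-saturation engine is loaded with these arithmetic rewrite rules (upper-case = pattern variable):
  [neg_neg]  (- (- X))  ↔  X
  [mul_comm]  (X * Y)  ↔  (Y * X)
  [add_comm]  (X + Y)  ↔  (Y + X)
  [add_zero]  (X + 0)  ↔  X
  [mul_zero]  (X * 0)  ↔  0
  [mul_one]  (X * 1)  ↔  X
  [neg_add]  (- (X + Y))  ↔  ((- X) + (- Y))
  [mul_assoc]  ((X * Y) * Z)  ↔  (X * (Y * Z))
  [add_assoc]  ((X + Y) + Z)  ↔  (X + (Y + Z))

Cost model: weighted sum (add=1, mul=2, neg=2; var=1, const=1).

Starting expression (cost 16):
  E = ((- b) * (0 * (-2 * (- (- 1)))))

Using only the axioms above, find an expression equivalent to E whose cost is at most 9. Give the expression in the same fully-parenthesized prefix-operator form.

((0 * -2) * (- b))   [cost 9]

1. [mul_comm →] ((- b) * (0 * (-2 * (- (- 1)))))  →  ((0 * (-2 * (- (- 1)))) * (- b))
2. [neg_neg →] (- (- 1))  →  1;  E = ((0 * (-2 * 1)) * (- b))
3. [mul_one →] (-2 * 1)  →  -2;  cost 9 ≤ 9, done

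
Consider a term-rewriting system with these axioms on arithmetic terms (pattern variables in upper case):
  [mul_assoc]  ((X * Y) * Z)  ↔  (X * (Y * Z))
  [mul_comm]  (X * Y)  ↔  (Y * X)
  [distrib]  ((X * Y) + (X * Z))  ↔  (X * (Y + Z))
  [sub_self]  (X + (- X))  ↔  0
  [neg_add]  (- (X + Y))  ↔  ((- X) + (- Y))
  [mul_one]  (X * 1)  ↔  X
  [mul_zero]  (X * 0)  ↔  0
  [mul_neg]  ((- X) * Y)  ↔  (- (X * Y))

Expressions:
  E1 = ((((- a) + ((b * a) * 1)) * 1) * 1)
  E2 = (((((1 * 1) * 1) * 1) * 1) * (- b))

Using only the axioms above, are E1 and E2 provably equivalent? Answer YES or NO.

All listed rules preserve value, hence provable equivalence implies equal values everywhere; look for a separating assignment.
a=0, b=1 gives E1 ↦ 0, E2 ↦ -1; values differ ⇒ not provably equivalent.

NO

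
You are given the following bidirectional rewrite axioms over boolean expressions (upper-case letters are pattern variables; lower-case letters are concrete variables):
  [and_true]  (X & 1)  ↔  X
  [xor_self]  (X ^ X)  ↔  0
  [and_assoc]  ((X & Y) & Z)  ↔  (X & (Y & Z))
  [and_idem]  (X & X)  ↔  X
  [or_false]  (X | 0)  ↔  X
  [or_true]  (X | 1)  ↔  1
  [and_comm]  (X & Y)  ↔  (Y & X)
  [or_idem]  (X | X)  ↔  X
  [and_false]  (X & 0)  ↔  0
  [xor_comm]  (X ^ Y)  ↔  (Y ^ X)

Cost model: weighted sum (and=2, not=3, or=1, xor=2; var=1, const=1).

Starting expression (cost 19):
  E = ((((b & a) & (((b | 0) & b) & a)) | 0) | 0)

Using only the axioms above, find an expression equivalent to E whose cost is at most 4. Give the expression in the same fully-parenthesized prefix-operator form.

(1) (b | 0)  =[or_false →]=  b    ⊢ ((((b & a) & ((b & b) & a)) | 0) | 0)
(2) (b & b)  =[and_idem →]=  b    ⊢ ((((b & a) & (b & a)) | 0) | 0)
(3) ((b & a) & (b & a))  =[and_idem →]=  (b & a)    ⊢ (((b & a) | 0) | 0)
(4) (((b & a) | 0) | 0)  =[or_false →]=  ((b & a) | 0)
(5) ((b & a) | 0)  =[or_false →]=  (b & a)    ⊢ cost 4, within 4

(b & a)   [cost 4]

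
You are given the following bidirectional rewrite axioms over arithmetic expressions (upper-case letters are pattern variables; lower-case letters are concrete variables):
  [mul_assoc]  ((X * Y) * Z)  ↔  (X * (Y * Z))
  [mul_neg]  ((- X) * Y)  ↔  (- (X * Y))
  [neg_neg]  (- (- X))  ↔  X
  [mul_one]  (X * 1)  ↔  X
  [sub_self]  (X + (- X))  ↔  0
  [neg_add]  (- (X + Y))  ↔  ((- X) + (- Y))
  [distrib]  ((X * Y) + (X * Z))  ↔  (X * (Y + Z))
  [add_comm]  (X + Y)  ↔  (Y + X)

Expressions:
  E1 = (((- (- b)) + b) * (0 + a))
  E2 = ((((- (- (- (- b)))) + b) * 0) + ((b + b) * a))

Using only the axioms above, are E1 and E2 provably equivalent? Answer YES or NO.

step 1: neg_neg (→) rewrites (- (- b)) into b, now ((b + b) * (0 + a))
step 2: distrib (←) rewrites ((b + b) * (0 + a)) into (((b + b) * 0) + ((b + b) * a))
step 3: neg_neg (←) rewrites b into (- (- b)), now ((((- (- b)) + b) * 0) + ((b + b) * a))
step 4: neg_neg (←) rewrites (- b) into (- (- (- b))), which is E2

YES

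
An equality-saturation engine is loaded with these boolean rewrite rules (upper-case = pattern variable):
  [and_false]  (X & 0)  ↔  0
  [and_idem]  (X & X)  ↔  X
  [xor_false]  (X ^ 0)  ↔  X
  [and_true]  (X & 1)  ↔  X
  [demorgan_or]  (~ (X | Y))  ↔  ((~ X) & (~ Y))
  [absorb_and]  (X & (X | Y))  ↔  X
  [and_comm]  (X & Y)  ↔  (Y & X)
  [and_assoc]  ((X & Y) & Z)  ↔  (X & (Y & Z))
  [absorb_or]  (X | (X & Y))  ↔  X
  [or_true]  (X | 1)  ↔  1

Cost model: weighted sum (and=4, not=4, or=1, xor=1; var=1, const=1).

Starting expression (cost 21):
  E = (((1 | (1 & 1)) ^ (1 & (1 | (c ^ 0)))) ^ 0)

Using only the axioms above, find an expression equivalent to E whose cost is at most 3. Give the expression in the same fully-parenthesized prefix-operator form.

(1 ^ 1)   [cost 3]

(1) (c ^ 0)  =[xor_false →]=  c    ⊢ (((1 | (1 & 1)) ^ (1 & (1 | c))) ^ 0)
(2) (1 | (1 & 1))  =[absorb_or →]=  1    ⊢ ((1 ^ (1 & (1 | c))) ^ 0)
(3) (1 & (1 | c))  =[absorb_and →]=  1    ⊢ ((1 ^ 1) ^ 0)
(4) ((1 ^ 1) ^ 0)  =[xor_false →]=  (1 ^ 1)    ⊢ cost 3, within 3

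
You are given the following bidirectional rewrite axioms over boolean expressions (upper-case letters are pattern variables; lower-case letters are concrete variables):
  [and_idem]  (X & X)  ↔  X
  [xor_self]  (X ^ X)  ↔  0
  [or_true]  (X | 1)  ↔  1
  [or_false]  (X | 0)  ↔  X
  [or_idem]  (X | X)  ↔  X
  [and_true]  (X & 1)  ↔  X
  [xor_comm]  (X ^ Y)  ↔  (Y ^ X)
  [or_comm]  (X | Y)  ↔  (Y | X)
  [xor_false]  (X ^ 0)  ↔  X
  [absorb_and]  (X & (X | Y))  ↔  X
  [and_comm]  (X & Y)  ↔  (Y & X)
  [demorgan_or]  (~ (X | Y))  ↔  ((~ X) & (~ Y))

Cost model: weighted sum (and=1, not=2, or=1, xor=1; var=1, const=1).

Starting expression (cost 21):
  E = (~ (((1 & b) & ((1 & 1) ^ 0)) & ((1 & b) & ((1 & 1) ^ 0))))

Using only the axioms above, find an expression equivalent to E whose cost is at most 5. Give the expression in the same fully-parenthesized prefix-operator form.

(~ (1 & b))   [cost 5]

1. [and_idem →] (((1 & b) & ((1 & 1) ^ 0)) & ((1 & b) & ((1 & 1) ^ 0)))  →  ((1 & b) & ((1 & 1) ^ 0));  E = (~ ((1 & b) & ((1 & 1) ^ 0)))
2. [xor_false →] ((1 & 1) ^ 0)  →  (1 & 1);  E = (~ ((1 & b) & (1 & 1)))
3. [and_true →] (1 & 1)  →  1;  E = (~ ((1 & b) & 1))
4. [and_true →] ((1 & b) & 1)  →  (1 & b);  cost 5 ≤ 5, done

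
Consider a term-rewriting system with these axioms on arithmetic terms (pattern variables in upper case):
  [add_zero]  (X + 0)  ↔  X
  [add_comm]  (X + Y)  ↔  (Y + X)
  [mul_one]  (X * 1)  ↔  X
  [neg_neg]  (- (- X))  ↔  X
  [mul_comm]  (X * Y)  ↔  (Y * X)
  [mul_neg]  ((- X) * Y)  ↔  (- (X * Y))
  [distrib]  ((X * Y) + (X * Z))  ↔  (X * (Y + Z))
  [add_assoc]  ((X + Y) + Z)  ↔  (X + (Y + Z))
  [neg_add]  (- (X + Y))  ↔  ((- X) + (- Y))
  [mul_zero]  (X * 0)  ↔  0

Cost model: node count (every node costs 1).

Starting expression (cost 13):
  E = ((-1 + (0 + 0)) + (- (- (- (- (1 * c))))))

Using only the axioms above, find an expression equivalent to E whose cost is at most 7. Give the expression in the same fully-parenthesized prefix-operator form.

((-1 + 0) + (1 * c))   [cost 7]

step 1: add_zero (→) rewrites (0 + 0) into 0, now ((-1 + 0) + (- (- (- (- (1 * c))))))
step 2: neg_neg (→) rewrites (- (- (1 * c))) into (1 * c), now ((-1 + 0) + (- (- (1 * c))))
step 3: neg_neg (→) rewrites (- (- (1 * c))) into (1 * c), reaching cost 7 (bound 7)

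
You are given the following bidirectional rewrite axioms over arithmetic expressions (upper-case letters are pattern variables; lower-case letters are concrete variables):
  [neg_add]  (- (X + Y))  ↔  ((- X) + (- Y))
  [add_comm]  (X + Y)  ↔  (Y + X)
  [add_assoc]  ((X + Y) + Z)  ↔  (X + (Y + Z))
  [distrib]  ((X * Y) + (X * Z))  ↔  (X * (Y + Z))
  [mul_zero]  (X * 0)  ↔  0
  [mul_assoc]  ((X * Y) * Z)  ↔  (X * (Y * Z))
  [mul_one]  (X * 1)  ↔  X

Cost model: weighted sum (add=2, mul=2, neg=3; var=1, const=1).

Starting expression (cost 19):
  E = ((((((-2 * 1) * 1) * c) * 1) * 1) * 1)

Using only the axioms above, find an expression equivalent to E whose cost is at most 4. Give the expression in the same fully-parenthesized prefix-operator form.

1. [mul_one →] (-2 * 1)  →  -2;  E = (((((-2 * 1) * c) * 1) * 1) * 1)
2. [mul_one →] (-2 * 1)  →  -2;  E = ((((-2 * c) * 1) * 1) * 1)
3. [mul_one →] ((((-2 * c) * 1) * 1) * 1)  →  (((-2 * c) * 1) * 1)
4. [mul_assoc →] (((-2 * c) * 1) * 1)  →  ((-2 * c) * (1 * 1))
5. [mul_one →] (1 * 1)  →  1;  E = ((-2 * c) * 1)
6. [mul_one →] ((-2 * c) * 1)  →  (-2 * c);  cost 4 ≤ 4, done

(-2 * c)   [cost 4]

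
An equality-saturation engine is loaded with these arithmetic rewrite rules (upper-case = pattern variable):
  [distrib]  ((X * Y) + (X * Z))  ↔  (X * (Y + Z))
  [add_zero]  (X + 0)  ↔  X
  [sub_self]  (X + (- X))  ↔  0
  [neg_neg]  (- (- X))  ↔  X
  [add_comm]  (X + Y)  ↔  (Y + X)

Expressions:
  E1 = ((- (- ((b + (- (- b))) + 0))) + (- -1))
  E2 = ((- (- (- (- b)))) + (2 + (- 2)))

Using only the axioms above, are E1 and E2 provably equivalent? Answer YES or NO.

NO

The axioms are sound identities: if E1 ↔* E2 then E1 and E2 evaluate identically under any assignment.
Under b=0: E1 evaluates to 1, E2 to 0. Distinct ⇒ no rewrite sequence connects them.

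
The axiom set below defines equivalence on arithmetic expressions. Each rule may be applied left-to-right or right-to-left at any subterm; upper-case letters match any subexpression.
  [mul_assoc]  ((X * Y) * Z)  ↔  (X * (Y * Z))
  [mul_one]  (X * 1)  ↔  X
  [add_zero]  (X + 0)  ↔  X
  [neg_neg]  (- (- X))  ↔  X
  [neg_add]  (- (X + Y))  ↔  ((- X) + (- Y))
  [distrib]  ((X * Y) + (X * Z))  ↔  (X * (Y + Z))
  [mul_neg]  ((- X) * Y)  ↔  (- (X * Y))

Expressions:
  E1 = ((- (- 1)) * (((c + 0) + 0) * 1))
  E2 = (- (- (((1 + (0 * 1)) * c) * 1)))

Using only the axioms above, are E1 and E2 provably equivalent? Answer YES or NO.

1. [mul_one →] (((c + 0) + 0) * 1)  →  ((c + 0) + 0);  E1 = ((- (- 1)) * ((c + 0) + 0))
2. [add_zero →] ((c + 0) + 0)  →  (c + 0);  E1 = ((- (- 1)) * (c + 0))
3. [add_zero →] (c + 0)  →  c;  E1 = ((- (- 1)) * c)
4. [neg_neg →] (- (- 1))  →  1;  E1 = (1 * c)
5. [mul_one ←] (1 * c)  →  ((1 * c) * 1)
6. [add_zero ←] 1  →  (1 + 0);  E1 = (((1 + 0) * c) * 1)
7. [mul_one ←] 0  →  (0 * 1);  E1 = (((1 + (0 * 1)) * c) * 1)
8. [neg_neg ←] (((1 + (0 * 1)) * c) * 1)  →  (- (- (((1 + (0 * 1)) * c) * 1)));  this is E2

YES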